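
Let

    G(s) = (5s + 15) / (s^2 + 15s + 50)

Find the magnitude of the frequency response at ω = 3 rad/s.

|G(j3)| ≈ 0.3485

Substitute s = j3: numerator = 15 + j15, denominator = 41 + j45.
|G(j3)| = |15 + j15| / |41 + j45| = 21.213 / 60.877 ≈ 0.3485.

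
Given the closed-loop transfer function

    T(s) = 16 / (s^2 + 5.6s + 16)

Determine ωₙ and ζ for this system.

Compare the denominator to the standard form s^2 + 2ζωₙs + ωₙ².
ωₙ² = 16, so ωₙ = 4 rad/s.
2ζωₙ = 5.6, so ζ = 5.6/(2·4) = 0.7.

ωₙ = 4 rad/s, ζ = 0.7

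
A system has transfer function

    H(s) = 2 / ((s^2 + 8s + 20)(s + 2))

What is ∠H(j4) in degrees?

At s = j4: numerator = 2, denominator = -120 + j80.
∠H = ∠num − ∠den = 0° − (146.31°) = -146.3°.

∠H(j4) ≈ -146.3°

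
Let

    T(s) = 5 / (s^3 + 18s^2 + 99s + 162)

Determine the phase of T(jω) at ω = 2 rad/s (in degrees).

At s = j2: numerator = 5, denominator = 90 + j190.
∠T = ∠num − ∠den = 0° − (64.654°) = -64.65°.

∠T(j2) ≈ -64.65°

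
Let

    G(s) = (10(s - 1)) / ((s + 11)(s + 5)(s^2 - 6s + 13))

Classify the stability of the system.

The poles can be read from the denominator factors: s = -11, -5, 3 + 2j, 3 - 2j.
Since the pole(s) at s = 3 + 2j, 3 - 2j lie in the right half-plane, the system is unstable.

unstable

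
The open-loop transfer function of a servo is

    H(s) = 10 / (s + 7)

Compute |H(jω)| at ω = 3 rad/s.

Substitute s = j3: numerator = 10, denominator = 7 + j3.
|H(j3)| = |10| / |7 + j3| = 10 / 7.6158 ≈ 1.313.

|H(j3)| ≈ 1.313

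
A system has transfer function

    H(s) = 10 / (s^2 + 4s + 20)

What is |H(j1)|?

Substitute s = j1: numerator = 10, denominator = 19 + j4.
|H(j1)| = |10| / |19 + j4| = 10 / 19.416 ≈ 0.5150.

|H(j1)| ≈ 0.5150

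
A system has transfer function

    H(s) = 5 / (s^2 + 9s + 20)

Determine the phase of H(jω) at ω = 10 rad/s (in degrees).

∠H(j10) ≈ -131.6°

At s = j10: numerator = 5, denominator = -80 + j90.
∠H = ∠num − ∠den = 0° − (131.63°) = -131.6°.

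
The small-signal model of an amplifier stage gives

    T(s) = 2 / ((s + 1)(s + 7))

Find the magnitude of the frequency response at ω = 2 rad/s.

|T(j2)| ≈ 0.1229

Substitute s = j2: numerator = 2, denominator = 3 + j16.
|T(j2)| = |2| / |3 + j16| = 2 / 16.279 ≈ 0.1229.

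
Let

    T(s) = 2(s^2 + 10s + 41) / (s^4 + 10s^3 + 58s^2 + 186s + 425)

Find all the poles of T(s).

s = -4 ± 3j, -1 ± 4j

The poles are the roots of the denominator s^4 + 10s^3 + 58s^2 + 186s + 425 = 0.
No real roots exist; factor into two real quadratics: (s^2 + 8s + 25)(s^2 + 2s + 17) = 0.
Each quadratic gives a conjugate pair via the quadratic formula.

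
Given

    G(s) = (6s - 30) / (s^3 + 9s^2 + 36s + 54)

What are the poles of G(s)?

s = -3 + 3j, -3 - 3j, -3

The poles are the roots of the denominator s^3 + 9s^2 + 36s + 54 = 0.
Trying s = -3: the polynomial evaluates to 0, so (s + 3) is a factor.
Dividing out leaves s^2 + 6s + 18 = 0.
The quadratic formula then gives s = -3 ± 3j.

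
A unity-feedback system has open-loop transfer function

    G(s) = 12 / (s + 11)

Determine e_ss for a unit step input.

e_ss = 0.4783

G(s) has no poles at the origin.
This is a Type 0 system. Kp = lim_{s→0} G(s) = 12/11.
e_ss = 1/(1 + Kp) = 1/(1 + 12/11) = 11/23 ≈ 0.4783.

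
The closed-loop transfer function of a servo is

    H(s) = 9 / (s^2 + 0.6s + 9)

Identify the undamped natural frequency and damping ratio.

Compare the denominator to the standard form s^2 + 2ζωₙs + ωₙ².
ωₙ² = 9, so ωₙ = 3 rad/s.
2ζωₙ = 0.6, so ζ = 0.6/(2·3) = 0.1.
With ζ = 0.1 the response is underdamped.

ωₙ = 3 rad/s, ζ = 0.1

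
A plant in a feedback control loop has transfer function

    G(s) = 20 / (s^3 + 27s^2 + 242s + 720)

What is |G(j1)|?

|G(j1)| ≈ 0.02726

Substitute s = j1: numerator = 20, denominator = 693 + j241.
|G(j1)| = |20| / |693 + j241| = 20 / 733.71 ≈ 0.02726.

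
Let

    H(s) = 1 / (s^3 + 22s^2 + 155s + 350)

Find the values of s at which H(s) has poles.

s = -10, -7, -5

The poles are the roots of the denominator s^3 + 22s^2 + 155s + 350 = 0.
Trying s = -10: the polynomial evaluates to 0, so (s + 10) is a factor.
Dividing out leaves s^2 + 12s + 35 = 0.
Factoring the quadratic: (s + 7)(s + 5) = 0.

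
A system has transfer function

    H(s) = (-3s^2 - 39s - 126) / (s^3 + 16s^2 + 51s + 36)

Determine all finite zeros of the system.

Set the numerator to zero: -3s^2 - 39s - 126 = 0, i.e. -3·(s^2 + 13s + 42) = 0.
Factoring: (s + 7)(s + 6) = 0.

s = -7, -6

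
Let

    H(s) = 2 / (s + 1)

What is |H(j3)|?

|H(j3)| ≈ 0.6325

Substitute s = j3: numerator = 2, denominator = 1 + j3.
|H(j3)| = |2| / |1 + j3| = 2 / 3.1623 ≈ 0.6325.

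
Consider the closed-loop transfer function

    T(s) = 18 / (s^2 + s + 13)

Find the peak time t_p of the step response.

t_p ≈ 0.8798 s

Comparing s^2 + s + 13 to s^2 + 2ζωₙs + ωₙ²: ωₙ = √13 ≈ 3.606 rad/s and ζ = 1/(2·√13) ≈ 0.1387.
ζωₙ = 1/2 = 0.5, so ω_d = ωₙ√(1−ζ²) = √(ωₙ² − (ζωₙ)²) = √(13 − 0.5²) = √12.75 ≈ 3.571 rad/s.
t_p = π/ω_d = π/3.571 ≈ 0.8798 s.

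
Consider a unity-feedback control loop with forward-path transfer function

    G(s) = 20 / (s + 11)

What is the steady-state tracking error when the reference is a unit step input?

e_ss = 0.3548

G(s) has no poles at the origin.
This is a Type 0 system. Kp = lim_{s→0} G(s) = 20/11.
e_ss = 1/(1 + Kp) = 1/(1 + 20/11) = 11/31 ≈ 0.3548.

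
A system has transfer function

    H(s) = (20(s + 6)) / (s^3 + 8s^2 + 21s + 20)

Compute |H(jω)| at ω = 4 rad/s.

Substitute s = j4: numerator = 120 + j80, denominator = -108 + j20.
|H(j4)| = |120 + j80| / |-108 + j20| = 144.22 / 109.84 ≈ 1.313.

|H(j4)| ≈ 1.313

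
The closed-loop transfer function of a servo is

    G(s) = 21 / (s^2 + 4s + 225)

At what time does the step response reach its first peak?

Comparing s^2 + 4s + 225 to s^2 + 2ζωₙs + ωₙ²: ωₙ = 15 rad/s and ζ = 4/(2·15) ≈ 0.1333.
ζωₙ = 4/2 = 2, so ω_d = ωₙ√(1−ζ²) = √(ωₙ² − (ζωₙ)²) = √(225 − 2²) = √221 ≈ 14.87 rad/s.
t_p = π/ω_d = π/14.87 ≈ 0.2113 s.

t_p ≈ 0.2113 s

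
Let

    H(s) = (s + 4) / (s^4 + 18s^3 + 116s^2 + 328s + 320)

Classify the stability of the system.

The denominator s^4 + 18s^3 + 116s^2 + 328s + 320 factors as (s + 2)(s^2 + 8s + 20)(s + 8), giving poles at s = -2, -4 + 2j, -4 - 2j, -8.
Since all poles lie strictly in the left half-plane, the system is stable.

stable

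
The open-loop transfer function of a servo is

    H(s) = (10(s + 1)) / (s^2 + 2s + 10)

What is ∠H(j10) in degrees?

∠H(j10) ≈ -83.18°

At s = j10: numerator = 10 + j100, denominator = -90 + j20.
∠H = ∠num − ∠den = 84.289° − (167.47°) = -83.18°.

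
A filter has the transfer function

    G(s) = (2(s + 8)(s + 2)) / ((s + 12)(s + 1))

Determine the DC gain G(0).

G(0) = 8/3 ≈ 2.667

At s = 0 each factor (s + a) contributes a and each (s^2 + bs + c) contributes c.
G(0) = 2·(8) · (2) / ((12) · (1)) = 32/12 = 8/3.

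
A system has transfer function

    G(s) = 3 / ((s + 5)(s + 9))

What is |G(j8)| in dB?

Substitute s = j8: numerator = 3, denominator = -19 + j112.
|G(j8)| = |3| / |-19 + j112| = 3 / 113.60 ≈ 0.02641.
In decibels: 20·log₁₀(0.02641) ≈ -31.6 dB.

|G(j8)|_dB ≈ -31.6 dB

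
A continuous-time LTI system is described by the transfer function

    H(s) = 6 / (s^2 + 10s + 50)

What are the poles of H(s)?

The poles are the roots of the denominator s^2 + 10s + 50 = 0.
Using the quadratic formula: s = (-10 ± √(-100))/2 = -5 ± 5j.

s = -5 + 5j, -5 - 5j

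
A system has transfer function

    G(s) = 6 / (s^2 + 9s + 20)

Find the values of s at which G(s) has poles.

s = -4, -5

The poles are the roots of the denominator s^2 + 9s + 20 = 0.
Factoring: (s + 4)(s + 5) = 0, so s = -4 and s = -5.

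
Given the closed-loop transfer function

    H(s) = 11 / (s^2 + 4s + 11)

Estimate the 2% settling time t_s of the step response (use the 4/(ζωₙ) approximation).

t_s ≈ 2 s

Comparing s^2 + 4s + 11 to s^2 + 2ζωₙs + ωₙ²: ωₙ = √11 ≈ 3.317 rad/s and ζ = 4/(2·√11) ≈ 0.6030.
ζωₙ = 4/2 = 2, so t_s ≈ 4/(ζωₙ) = 4/2 = 2 s.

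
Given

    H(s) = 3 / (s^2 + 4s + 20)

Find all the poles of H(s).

The poles are the roots of the denominator s^2 + 4s + 20 = 0.
Using the quadratic formula: s = (-4 ± √(-64))/2 = -2 ± 4j.

s = -2 + 4j, -2 - 4j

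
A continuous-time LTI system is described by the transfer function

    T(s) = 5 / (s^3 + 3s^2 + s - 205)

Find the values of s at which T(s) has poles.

s = -4 ± 5j, 5

The poles are the roots of the denominator s^3 + 3s^2 + s - 205 = 0.
Trying s = 5: the polynomial evaluates to 0, so (s - 5) is a factor.
Dividing out leaves s^2 + 8s + 41 = 0.
The quadratic formula then gives s = -4 ± 5j.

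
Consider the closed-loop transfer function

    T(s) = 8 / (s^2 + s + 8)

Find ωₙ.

ωₙ ≈ 2.828 rad/s

Compare the denominator to the standard form s^2 + 2ζωₙs + ωₙ².
ωₙ² = 8, so ωₙ = √8 ≈ 2.828 rad/s.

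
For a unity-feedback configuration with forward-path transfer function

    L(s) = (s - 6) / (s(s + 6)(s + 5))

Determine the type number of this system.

Type 1

The denominator has 1 factor of s at the origin (free integrator), so this is a Type 1 system.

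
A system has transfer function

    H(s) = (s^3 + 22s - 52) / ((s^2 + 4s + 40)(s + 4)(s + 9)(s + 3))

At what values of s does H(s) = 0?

s = -1 ± 5j, 2

Set the numerator to zero: s^3 + 22s - 52 = 0.
Factoring: (s^2 + 2s + 26)(s - 2) = 0.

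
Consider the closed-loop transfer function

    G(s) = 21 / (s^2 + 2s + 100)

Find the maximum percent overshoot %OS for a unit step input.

%OS ≈ 72.9%

Comparing s^2 + 2s + 100 to s^2 + 2ζωₙs + ωₙ²: ωₙ = 10 rad/s and ζ = 2/(2·10) = 0.1.
%OS = 100·exp(−πζ/√(1−ζ²)) = 100·exp(−π·0.1/√(1−0.1²)) ≈ 72.9%.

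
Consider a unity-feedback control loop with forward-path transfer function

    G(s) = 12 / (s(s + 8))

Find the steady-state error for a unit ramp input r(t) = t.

G(s) has one pole at the origin.
This is a Type 1 system. Kv = lim_{s→0} s·G(s) = 12/8 = 3/2.
e_ss = 1/Kv = 1/(3/2) = 2/3 ≈ 0.6667.

e_ss = 0.6667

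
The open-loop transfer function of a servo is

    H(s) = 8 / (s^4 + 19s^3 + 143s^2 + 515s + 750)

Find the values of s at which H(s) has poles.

The poles are the roots of the denominator s^4 + 19s^3 + 143s^2 + 515s + 750 = 0.
Trying s = -6: the polynomial evaluates to 0, so (s + 6) is a factor.
Dividing out leaves s^3 + 13s^2 + 65s + 125 = 0.
This factors further as (s^2 + 8s + 25)(s + 5) = 0.

s = -6, -4 ± 3j, -5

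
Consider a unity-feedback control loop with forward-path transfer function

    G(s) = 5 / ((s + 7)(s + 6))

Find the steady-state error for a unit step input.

G(s) has no poles at the origin.
This is a Type 0 system. Kp = lim_{s→0} G(s) = 5/42.
e_ss = 1/(1 + Kp) = 1/(1 + 5/42) = 42/47 ≈ 0.8936.

e_ss = 0.8936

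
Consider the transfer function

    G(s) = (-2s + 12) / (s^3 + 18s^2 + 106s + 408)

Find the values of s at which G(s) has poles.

s = -3 ± 5j, -12

The poles are the roots of the denominator s^3 + 18s^2 + 106s + 408 = 0.
Trying s = -12: the polynomial evaluates to 0, so (s + 12) is a factor.
Dividing out leaves s^2 + 6s + 34 = 0.
The quadratic formula then gives s = -3 ± 5j.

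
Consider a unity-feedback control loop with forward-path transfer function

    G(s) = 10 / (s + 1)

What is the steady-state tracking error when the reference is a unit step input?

e_ss = 0.09091

G(s) has no poles at the origin.
This is a Type 0 system. Kp = lim_{s→0} G(s) = 10/1.
e_ss = 1/(1 + Kp) = 1/(1 + 10) = 1/11 ≈ 0.09091.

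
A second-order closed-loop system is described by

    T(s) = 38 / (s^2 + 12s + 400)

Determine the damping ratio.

ζ = 0.3

Compare the denominator to the standard form s^2 + 2ζωₙs + ωₙ².
ωₙ² = 400, so ωₙ = 20 rad/s.
2ζωₙ = 12, so ζ = 12/(2·20) = 0.3.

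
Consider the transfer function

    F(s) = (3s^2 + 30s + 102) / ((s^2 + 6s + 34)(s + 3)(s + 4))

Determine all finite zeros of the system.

s = -5 ± 3j

Set the numerator to zero: 3s^2 + 30s + 102 = 0, i.e. 3·(s^2 + 10s + 34) = 0.
Factoring: (s^2 + 10s + 34) = 0.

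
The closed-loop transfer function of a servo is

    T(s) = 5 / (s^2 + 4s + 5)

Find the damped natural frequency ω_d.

ω_d = 1 rad/s

Comparing s^2 + 4s + 5 to s^2 + 2ζωₙs + ωₙ²: ωₙ = √5 ≈ 2.236 rad/s and ζ = 4/(2·√5) ≈ 0.8944.
ζωₙ = 4/2 = 2, so ω_d = ωₙ√(1−ζ²) = √(ωₙ² − (ζωₙ)²) = √(5 − 2²) = √1 = 1 rad/s.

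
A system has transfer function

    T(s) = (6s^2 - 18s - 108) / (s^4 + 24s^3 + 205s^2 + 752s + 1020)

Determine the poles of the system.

s = -4 + j, -4 - j, -10, -6

The poles are the roots of the denominator s^4 + 24s^3 + 205s^2 + 752s + 1020 = 0.
Trying s = -10: the polynomial evaluates to 0, so (s + 10) is a factor.
Dividing out leaves s^3 + 14s^2 + 65s + 102 = 0.
This factors further as (s^2 + 8s + 17)(s + 6) = 0.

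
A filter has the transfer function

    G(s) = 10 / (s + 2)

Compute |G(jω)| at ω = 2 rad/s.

|G(j2)| ≈ 3.536

Substitute s = j2: numerator = 10, denominator = 2 + j2.
|G(j2)| = |10| / |2 + j2| = 10 / 2.8284 ≈ 3.536.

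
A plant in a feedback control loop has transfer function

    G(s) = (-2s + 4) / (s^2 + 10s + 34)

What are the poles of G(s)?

s = -5 + 3j, -5 - 3j

The poles are the roots of the denominator s^2 + 10s + 34 = 0.
Using the quadratic formula: s = (-10 ± √(-36))/2 = -5 ± 3j.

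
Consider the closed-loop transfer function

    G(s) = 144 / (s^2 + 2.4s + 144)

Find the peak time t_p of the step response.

Comparing s^2 + 2.4s + 144 to s^2 + 2ζωₙs + ωₙ²: ωₙ = 12 rad/s and ζ = 2.4/(2·12) = 0.1.
ζωₙ = 2.4/2 = 1.2, so ω_d = ωₙ√(1−ζ²) = √(ωₙ² − (ζωₙ)²) = √(144 − 1.2²) = √142.56 ≈ 11.94 rad/s.
t_p = π/ω_d = π/11.94 ≈ 0.2631 s.

t_p ≈ 0.2631 s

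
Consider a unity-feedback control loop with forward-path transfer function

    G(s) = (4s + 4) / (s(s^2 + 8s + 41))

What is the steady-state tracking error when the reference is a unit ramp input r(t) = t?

e_ss = 10.25

G(s) has one pole at the origin.
This is a Type 1 system. Kv = lim_{s→0} s·G(s) = 4/41.
e_ss = 1/Kv = 1/(4/41) = 41/4 ≈ 10.25.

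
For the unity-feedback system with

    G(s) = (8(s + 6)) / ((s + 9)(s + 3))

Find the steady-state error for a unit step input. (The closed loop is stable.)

e_ss = 0.3600

G(s) has no poles at the origin.
This is a Type 0 system. Kp = lim_{s→0} G(s) = 48/27 = 16/9.
e_ss = 1/(1 + Kp) = 1/(1 + 16/9) = 9/25 ≈ 0.3600.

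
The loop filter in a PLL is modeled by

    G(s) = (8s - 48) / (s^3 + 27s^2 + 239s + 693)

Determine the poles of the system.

The poles are the roots of the denominator s^3 + 27s^2 + 239s + 693 = 0.
Trying s = -9: the polynomial evaluates to 0, so (s + 9) is a factor.
Dividing out leaves s^2 + 18s + 77 = 0.
Factoring the quadratic: (s + 7)(s + 11) = 0.

s = -9, -7, -11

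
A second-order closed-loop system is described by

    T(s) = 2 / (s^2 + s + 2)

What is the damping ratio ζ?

Compare the denominator to the standard form s^2 + 2ζωₙs + ωₙ².
ωₙ² = 2, so ωₙ = √2 ≈ 1.414 rad/s.
2ζωₙ = 1, so ζ = 1/(2·√2) ≈ 0.3536.

ζ ≈ 0.3536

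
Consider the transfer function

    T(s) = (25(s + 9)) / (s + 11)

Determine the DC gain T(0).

T(0) = 225/11 ≈ 20.45

Set s = 0: T(0) = (225) / (11) = 225/11.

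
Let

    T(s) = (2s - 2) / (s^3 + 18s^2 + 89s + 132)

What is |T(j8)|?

|T(j8)| ≈ 0.01551

Substitute s = j8: numerator = -2 + j16, denominator = -1020 + j200.
|T(j8)| = |-2 + j16| / |-1020 + j200| = 16.125 / 1039.4 ≈ 0.01551.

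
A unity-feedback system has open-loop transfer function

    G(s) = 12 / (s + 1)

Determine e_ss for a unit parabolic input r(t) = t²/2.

e_ss = ∞

G(s) has no poles at the origin.
This is a Type 0 system; Ka = lim_{s→0} s^2·G(s) = 0, so the steady-state error for a parabola input is infinite.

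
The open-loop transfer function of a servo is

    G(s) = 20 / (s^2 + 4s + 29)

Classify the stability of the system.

stable

The denominator s^2 + 4s + 29 factors as (s^2 + 4s + 29), giving poles at s = -2 ± 5j.
Since all poles lie strictly in the left half-plane, the system is stable.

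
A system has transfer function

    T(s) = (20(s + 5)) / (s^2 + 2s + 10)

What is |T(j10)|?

|T(j10)| ≈ 2.425

Substitute s = j10: numerator = 100 + j200, denominator = -90 + j20.
|T(j10)| = |100 + j200| / |-90 + j20| = 223.61 / 92.195 ≈ 2.425.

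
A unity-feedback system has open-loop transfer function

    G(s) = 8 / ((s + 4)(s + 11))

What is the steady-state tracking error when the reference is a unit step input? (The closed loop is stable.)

G(s) has no poles at the origin.
This is a Type 0 system. Kp = lim_{s→0} G(s) = 8/44 = 2/11.
e_ss = 1/(1 + Kp) = 1/(1 + 2/11) = 11/13 ≈ 0.8462.

e_ss = 0.8462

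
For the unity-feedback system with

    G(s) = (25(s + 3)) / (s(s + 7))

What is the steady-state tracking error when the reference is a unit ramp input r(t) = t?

G(s) has one pole at the origin.
This is a Type 1 system. Kv = lim_{s→0} s·G(s) = 75/7.
e_ss = 1/Kv = 1/(75/7) = 7/75 ≈ 0.09333.

e_ss = 0.09333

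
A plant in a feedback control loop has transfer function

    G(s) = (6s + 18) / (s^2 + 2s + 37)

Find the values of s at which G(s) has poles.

The poles are the roots of the denominator s^2 + 2s + 37 = 0.
Using the quadratic formula: s = (-2 ± √(-144))/2 = -1 ± 6j.

s = -1 ± 6j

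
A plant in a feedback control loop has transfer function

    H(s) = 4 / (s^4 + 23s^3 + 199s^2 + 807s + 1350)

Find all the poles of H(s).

The poles are the roots of the denominator s^4 + 23s^3 + 199s^2 + 807s + 1350 = 0.
Trying s = -9: the polynomial evaluates to 0, so (s + 9) is a factor.
Dividing out leaves s^3 + 14s^2 + 73s + 150 = 0.
This factors further as (s^2 + 8s + 25)(s + 6) = 0.

s = -4 ± 3j, -9, -6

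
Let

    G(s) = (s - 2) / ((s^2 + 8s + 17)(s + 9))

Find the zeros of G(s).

s = 2

Set the numerator to zero: s - 2 = 0.
So s = 2.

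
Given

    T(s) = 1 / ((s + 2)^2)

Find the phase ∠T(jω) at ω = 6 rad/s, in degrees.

At s = j6: numerator = 1, denominator = -32 + j24.
∠T = ∠num − ∠den = 0° − (143.13°) = -143.1°.

∠T(j6) ≈ -143.1°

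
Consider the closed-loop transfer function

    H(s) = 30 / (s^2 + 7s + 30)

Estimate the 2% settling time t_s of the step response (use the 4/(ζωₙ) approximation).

Comparing s^2 + 7s + 30 to s^2 + 2ζωₙs + ωₙ²: ωₙ = √30 ≈ 5.477 rad/s and ζ = 7/(2·√30) ≈ 0.6390.
ζωₙ = 7/2 = 3.5, so t_s ≈ 4/(ζωₙ) = 4/3.5 ≈ 1.143 s.

t_s ≈ 1.143 s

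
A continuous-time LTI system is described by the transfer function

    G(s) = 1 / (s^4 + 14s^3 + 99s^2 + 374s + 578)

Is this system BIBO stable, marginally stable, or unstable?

The denominator s^4 + 14s^3 + 99s^2 + 374s + 578 factors as (s^2 + 8s + 17)(s^2 + 6s + 34), giving poles at s = -4 ± j, -3 ± 5j.
Since all poles lie strictly in the left half-plane, the system is stable.

stable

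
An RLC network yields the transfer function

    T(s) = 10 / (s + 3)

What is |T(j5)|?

Substitute s = j5: numerator = 10, denominator = 3 + j5.
|T(j5)| = |10| / |3 + j5| = 10 / 5.8310 ≈ 1.715.

|T(j5)| ≈ 1.715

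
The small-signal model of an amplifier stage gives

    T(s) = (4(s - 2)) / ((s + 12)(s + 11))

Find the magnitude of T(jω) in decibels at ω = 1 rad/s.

|T(j1)|_dB ≈ -23.4 dB

Substitute s = j1: numerator = -8 + j4, denominator = 131 + j23.
|T(j1)| = |-8 + j4| / |131 + j23| = 8.9443 / 133.00 ≈ 0.06725.
In decibels: 20·log₁₀(0.06725) ≈ -23.4 dB.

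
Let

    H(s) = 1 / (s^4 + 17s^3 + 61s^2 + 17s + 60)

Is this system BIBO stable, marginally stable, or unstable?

marginally stable

The denominator s^4 + 17s^3 + 61s^2 + 17s + 60 factors as (s^2 + 1)(s + 12)(s + 5), giving poles at s = ±j, -12, -5.
Since the simple pole(s) at s = ±j lie on the jω-axis with none in the right half-plane, the system is marginally stable.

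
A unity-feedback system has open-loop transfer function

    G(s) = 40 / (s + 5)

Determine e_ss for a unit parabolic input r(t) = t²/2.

e_ss = ∞

G(s) has no poles at the origin.
This is a Type 0 system; Ka = lim_{s→0} s^2·G(s) = 0, so the steady-state error for a parabola input is infinite.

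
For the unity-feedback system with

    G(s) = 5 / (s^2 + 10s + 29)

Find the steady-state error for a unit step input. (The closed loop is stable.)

e_ss = 0.8529

G(s) has no poles at the origin.
This is a Type 0 system. Kp = lim_{s→0} G(s) = 5/29.
e_ss = 1/(1 + Kp) = 1/(1 + 5/29) = 29/34 ≈ 0.8529.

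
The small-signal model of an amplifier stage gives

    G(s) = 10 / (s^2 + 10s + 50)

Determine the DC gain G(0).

Set s = 0: G(0) = (10) / (50) = 1/5.

G(0) = 1/5 ≈ 0.2000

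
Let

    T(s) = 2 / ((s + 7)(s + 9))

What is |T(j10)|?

|T(j10)| ≈ 0.01218

Substitute s = j10: numerator = 2, denominator = -37 + j160.
|T(j10)| = |2| / |-37 + j160| = 2 / 164.22 ≈ 0.01218.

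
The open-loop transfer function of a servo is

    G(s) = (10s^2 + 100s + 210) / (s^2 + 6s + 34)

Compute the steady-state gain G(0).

G(0) = 105/17 ≈ 6.176

Set s = 0: G(0) = (210) / (34) = 105/17.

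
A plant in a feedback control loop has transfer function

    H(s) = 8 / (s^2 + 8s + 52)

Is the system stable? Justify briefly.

The poles can be read from the denominator factors: s = -4 ± 6j.
Since all poles lie strictly in the left half-plane, the system is stable.

stable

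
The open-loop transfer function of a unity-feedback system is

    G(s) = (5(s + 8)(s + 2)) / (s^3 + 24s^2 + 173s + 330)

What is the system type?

Type 0

The denominator has no factor of s at the origin — no free integrator — so this is a Type 0 system.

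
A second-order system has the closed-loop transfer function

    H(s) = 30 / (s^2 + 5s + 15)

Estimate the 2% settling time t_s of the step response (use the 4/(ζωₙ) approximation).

Comparing s^2 + 5s + 15 to s^2 + 2ζωₙs + ωₙ²: ωₙ = √15 ≈ 3.873 rad/s and ζ = 5/(2·√15) ≈ 0.6455.
ζωₙ = 5/2 = 2.5, so t_s ≈ 4/(ζωₙ) = 4/2.5 = 1.600 s.

t_s ≈ 1.600 s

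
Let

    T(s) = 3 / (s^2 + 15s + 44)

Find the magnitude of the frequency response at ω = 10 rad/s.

Substitute s = j10: numerator = 3, denominator = -56 + j150.
|T(j10)| = |3| / |-56 + j150| = 3 / 160.11 ≈ 0.01874.

|T(j10)| ≈ 0.01874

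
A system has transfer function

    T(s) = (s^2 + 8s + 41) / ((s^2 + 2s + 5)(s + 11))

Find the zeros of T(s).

s = -4 ± 5j

Set the numerator to zero: s^2 + 8s + 41 = 0.
Factoring: (s^2 + 8s + 41) = 0.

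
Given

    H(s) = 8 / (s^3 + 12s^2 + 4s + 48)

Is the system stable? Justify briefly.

marginally stable

The denominator s^3 + 12s^2 + 4s + 48 factors as (s^2 + 4)(s + 12), giving poles at s = ±2j, -12.
Since the simple pole(s) at s = 2j, -2j lie on the jω-axis with none in the right half-plane, the system is marginally stable.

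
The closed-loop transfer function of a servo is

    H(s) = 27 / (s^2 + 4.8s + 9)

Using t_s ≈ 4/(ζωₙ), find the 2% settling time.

Comparing s^2 + 4.8s + 9 to s^2 + 2ζωₙs + ωₙ²: ωₙ = 3 rad/s and ζ = 4.8/(2·3) = 0.8.
ζωₙ = 4.8/2 = 2.4, so t_s ≈ 4/(ζωₙ) = 4/2.4 ≈ 1.667 s.

t_s ≈ 1.667 s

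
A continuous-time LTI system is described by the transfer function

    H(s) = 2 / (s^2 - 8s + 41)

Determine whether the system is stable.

unstable

The denominator s^2 - 8s + 41 factors as (s^2 - 8s + 41), giving poles at s = 4 + 5j, 4 - 5j.
Since the pole(s) at s = 4 + 5j, 4 - 5j lie in the right half-plane, the system is unstable.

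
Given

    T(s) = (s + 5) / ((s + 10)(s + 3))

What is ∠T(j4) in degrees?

∠T(j4) ≈ -36.27°

At s = j4: numerator = 5 + j4, denominator = 14 + j52.
∠T = ∠num − ∠den = 38.660° − (74.932°) = -36.27°.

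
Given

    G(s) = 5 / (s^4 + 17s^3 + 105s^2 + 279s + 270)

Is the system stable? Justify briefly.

The denominator s^4 + 17s^3 + 105s^2 + 279s + 270 factors as (s + 5)(s + 6)(s + 3)^2, giving poles at s = -5, -6, -3, -3.
Since all poles lie strictly in the left half-plane, the system is stable.

stable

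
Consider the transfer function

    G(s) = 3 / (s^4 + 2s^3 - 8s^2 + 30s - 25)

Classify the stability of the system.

The denominator s^4 + 2s^3 - 8s^2 + 30s - 25 factors as (s^2 - 2s + 5)(s - 1)(s + 5), giving poles at s = 1 ± 2j, 1, -5.
Since the pole(s) at s = 1 + 2j, 1 - 2j, 1 lie in the right half-plane, the system is unstable.

unstable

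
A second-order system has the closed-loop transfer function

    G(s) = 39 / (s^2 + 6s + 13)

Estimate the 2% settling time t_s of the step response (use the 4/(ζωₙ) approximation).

t_s ≈ 1.333 s

Comparing s^2 + 6s + 13 to s^2 + 2ζωₙs + ωₙ²: ωₙ = √13 ≈ 3.606 rad/s and ζ = 6/(2·√13) ≈ 0.8321.
ζωₙ = 6/2 = 3, so t_s ≈ 4/(ζωₙ) = 4/3 ≈ 1.333 s.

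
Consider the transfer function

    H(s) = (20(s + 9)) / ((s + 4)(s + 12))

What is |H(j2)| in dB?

Substitute s = j2: numerator = 180 + j40, denominator = 44 + j32.
|H(j2)| = |180 + j40| / |44 + j32| = 184.39 / 54.406 ≈ 3.389.
In decibels: 20·log₁₀(3.389) ≈ 10.6 dB.

|H(j2)|_dB ≈ 10.6 dB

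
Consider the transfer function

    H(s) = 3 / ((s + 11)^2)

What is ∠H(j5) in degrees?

At s = j5: numerator = 3, denominator = 96 + j110.
∠H = ∠num − ∠den = 0° − (48.888°) = -48.89°.

∠H(j5) ≈ -48.89°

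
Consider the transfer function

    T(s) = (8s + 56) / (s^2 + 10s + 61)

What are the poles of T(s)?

The poles are the roots of the denominator s^2 + 10s + 61 = 0.
Using the quadratic formula: s = (-10 ± √(-144))/2 = -5 ± 6j.

s = -5 ± 6j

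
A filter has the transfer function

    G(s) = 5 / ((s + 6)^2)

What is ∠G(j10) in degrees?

At s = j10: numerator = 5, denominator = -64 + j120.
∠G = ∠num − ∠den = 0° − (118.07°) = -118.1°.

∠G(j10) ≈ -118.1°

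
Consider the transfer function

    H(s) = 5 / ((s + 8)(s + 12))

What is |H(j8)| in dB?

|H(j8)|_dB ≈ -30.3 dB

Substitute s = j8: numerator = 5, denominator = 32 + j160.
|H(j8)| = |5| / |32 + j160| = 5 / 163.17 ≈ 0.03064.
In decibels: 20·log₁₀(0.03064) ≈ -30.3 dB.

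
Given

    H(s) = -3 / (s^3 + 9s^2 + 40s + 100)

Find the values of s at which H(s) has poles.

s = -2 ± 4j, -5

The poles are the roots of the denominator s^3 + 9s^2 + 40s + 100 = 0.
Trying s = -5: the polynomial evaluates to 0, so (s + 5) is a factor.
Dividing out leaves s^2 + 4s + 20 = 0.
The quadratic formula then gives s = -2 ± 4j.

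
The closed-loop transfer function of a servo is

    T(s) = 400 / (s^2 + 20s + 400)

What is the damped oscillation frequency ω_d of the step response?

ω_d ≈ 17.32 rad/s

Comparing s^2 + 20s + 400 to s^2 + 2ζωₙs + ωₙ²: ωₙ = 20 rad/s and ζ = 20/(2·20) = 0.5.
ζωₙ = 20/2 = 10, so ω_d = ωₙ√(1−ζ²) = √(ωₙ² − (ζωₙ)²) = √(400 − 10²) = √300 ≈ 17.32 rad/s.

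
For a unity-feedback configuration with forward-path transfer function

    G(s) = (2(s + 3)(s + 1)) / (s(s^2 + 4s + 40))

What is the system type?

The denominator has 1 factor of s at the origin (free integrator), so this is a Type 1 system.

Type 1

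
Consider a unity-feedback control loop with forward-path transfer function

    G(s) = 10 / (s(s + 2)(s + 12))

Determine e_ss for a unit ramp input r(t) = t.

G(s) has one pole at the origin.
This is a Type 1 system. Kv = lim_{s→0} s·G(s) = 10/24 = 5/12.
e_ss = 1/Kv = 1/(5/12) = 12/5 ≈ 2.400.

e_ss = 2.400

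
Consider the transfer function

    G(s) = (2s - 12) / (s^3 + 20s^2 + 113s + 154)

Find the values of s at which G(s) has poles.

s = -7, -11, -2

The poles are the roots of the denominator s^3 + 20s^2 + 113s + 154 = 0.
Trying s = -7: the polynomial evaluates to 0, so (s + 7) is a factor.
Dividing out leaves s^2 + 13s + 22 = 0.
Factoring the quadratic: (s + 11)(s + 2) = 0.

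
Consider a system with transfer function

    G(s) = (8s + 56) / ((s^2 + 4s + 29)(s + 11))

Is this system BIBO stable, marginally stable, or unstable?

The poles can be read from the denominator factors: s = -2 + 5j, -2 - 5j, -11.
Since all poles lie strictly in the left half-plane, the system is stable.

stable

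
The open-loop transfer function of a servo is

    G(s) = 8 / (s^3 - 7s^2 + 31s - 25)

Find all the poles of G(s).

The poles are the roots of the denominator s^3 - 7s^2 + 31s - 25 = 0.
Trying s = 1: the polynomial evaluates to 0, so (s - 1) is a factor.
Dividing out leaves s^2 - 6s + 25 = 0.
The quadratic formula then gives s = 3 ± 4j.

s = 3 ± 4j, 1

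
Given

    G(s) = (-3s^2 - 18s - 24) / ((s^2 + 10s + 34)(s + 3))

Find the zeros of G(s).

s = -4, -2

Set the numerator to zero: -3s^2 - 18s - 24 = 0, i.e. -3·(s^2 + 6s + 8) = 0.
Factoring: (s + 4)(s + 2) = 0.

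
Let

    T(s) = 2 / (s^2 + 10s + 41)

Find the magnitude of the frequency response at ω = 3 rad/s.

|T(j3)| ≈ 0.04560

Substitute s = j3: numerator = 2, denominator = 32 + j30.
|T(j3)| = |2| / |32 + j30| = 2 / 43.863 ≈ 0.04560.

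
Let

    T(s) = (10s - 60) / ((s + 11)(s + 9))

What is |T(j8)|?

Substitute s = j8: numerator = -60 + j80, denominator = 35 + j160.
|T(j8)| = |-60 + j80| / |35 + j160| = 100 / 163.78 ≈ 0.6106.

|T(j8)| ≈ 0.6106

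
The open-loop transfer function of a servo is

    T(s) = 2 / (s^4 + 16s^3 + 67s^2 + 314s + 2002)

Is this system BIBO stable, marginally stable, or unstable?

unstable

The denominator s^4 + 16s^3 + 67s^2 + 314s + 2002 factors as (s^2 - 2s + 26)(s + 7)(s + 11), giving poles at s = 1 + 5j, 1 - 5j, -7, -11.
Since the pole(s) at s = 1 + 5j, 1 - 5j lie in the right half-plane, the system is unstable.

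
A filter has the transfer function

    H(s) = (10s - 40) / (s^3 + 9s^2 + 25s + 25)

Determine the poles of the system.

The poles are the roots of the denominator s^3 + 9s^2 + 25s + 25 = 0.
Trying s = -5: the polynomial evaluates to 0, so (s + 5) is a factor.
Dividing out leaves s^2 + 4s + 5 = 0.
The quadratic formula then gives s = -2 ± 1j.

s = -2 + j, -2 - j, -5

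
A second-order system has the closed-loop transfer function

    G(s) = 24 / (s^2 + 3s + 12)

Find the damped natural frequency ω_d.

ω_d ≈ 3.122 rad/s

Comparing s^2 + 3s + 12 to s^2 + 2ζωₙs + ωₙ²: ωₙ = √12 ≈ 3.464 rad/s and ζ = 3/(2·√12) ≈ 0.4330.
ζωₙ = 3/2 = 1.5, so ω_d = ωₙ√(1−ζ²) = √(ωₙ² − (ζωₙ)²) = √(12 − 1.5²) = √9.75 ≈ 3.122 rad/s.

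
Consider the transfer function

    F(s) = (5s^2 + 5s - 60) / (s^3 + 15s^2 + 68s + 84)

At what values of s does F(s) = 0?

s = -4, 3

Set the numerator to zero: 5s^2 + 5s - 60 = 0, i.e. 5·(s^2 + s - 12) = 0.
Factoring: (s + 4)(s - 3) = 0.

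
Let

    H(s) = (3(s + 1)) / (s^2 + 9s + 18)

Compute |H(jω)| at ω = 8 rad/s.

Substitute s = j8: numerator = 3 + j24, denominator = -46 + j72.
|H(j8)| = |3 + j24| / |-46 + j72| = 24.187 / 85.440 ≈ 0.2831.

|H(j8)| ≈ 0.2831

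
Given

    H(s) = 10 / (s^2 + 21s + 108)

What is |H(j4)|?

Substitute s = j4: numerator = 10, denominator = 92 + j84.
|H(j4)| = |10| / |92 + j84| = 10 / 124.58 ≈ 0.08027.

|H(j4)| ≈ 0.08027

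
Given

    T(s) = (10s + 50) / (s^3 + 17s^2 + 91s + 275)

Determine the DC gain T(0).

Set s = 0: T(0) = (50) / (275) = 2/11.

T(0) = 2/11 ≈ 0.1818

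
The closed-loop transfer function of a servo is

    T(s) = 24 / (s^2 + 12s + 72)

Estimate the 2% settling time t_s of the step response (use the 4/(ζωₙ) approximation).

Comparing s^2 + 12s + 72 to s^2 + 2ζωₙs + ωₙ²: ωₙ = √72 ≈ 8.485 rad/s and ζ = 12/(2·√72) ≈ 0.7071.
ζωₙ = 12/2 = 6, so t_s ≈ 4/(ζωₙ) = 4/6 ≈ 0.6667 s.

t_s ≈ 0.6667 s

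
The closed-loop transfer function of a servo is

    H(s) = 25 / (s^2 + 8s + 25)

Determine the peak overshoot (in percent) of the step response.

%OS ≈ 1.52%

Comparing s^2 + 8s + 25 to s^2 + 2ζωₙs + ωₙ²: ωₙ = 5 rad/s and ζ = 8/(2·5) = 0.8.
%OS = 100·exp(−πζ/√(1−ζ²)) = 100·exp(−π·0.8/√(1−0.8²)) ≈ 1.52%.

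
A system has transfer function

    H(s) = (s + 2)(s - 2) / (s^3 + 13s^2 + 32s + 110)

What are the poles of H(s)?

The poles are the roots of the denominator s^3 + 13s^2 + 32s + 110 = 0.
Trying s = -11: the polynomial evaluates to 0, so (s + 11) is a factor.
Dividing out leaves s^2 + 2s + 10 = 0.
The quadratic formula then gives s = -1 ± 3j.

s = -1 + 3j, -1 - 3j, -11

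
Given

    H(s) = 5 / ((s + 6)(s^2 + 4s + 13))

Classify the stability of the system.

The poles can be read from the denominator factors: s = -6, -2 + 3j, -2 - 3j.
Since all poles lie strictly in the left half-plane, the system is stable.

stable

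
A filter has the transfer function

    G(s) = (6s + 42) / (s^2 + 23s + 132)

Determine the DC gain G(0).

G(0) = 7/22 ≈ 0.3182

Set s = 0: G(0) = (42) / (132) = 7/22.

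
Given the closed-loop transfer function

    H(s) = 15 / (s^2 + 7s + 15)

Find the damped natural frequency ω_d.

ω_d ≈ 1.658 rad/s

Comparing s^2 + 7s + 15 to s^2 + 2ζωₙs + ωₙ²: ωₙ = √15 ≈ 3.873 rad/s and ζ = 7/(2·√15) ≈ 0.9037.
ζωₙ = 7/2 = 3.5, so ω_d = ωₙ√(1−ζ²) = √(ωₙ² − (ζωₙ)²) = √(15 − 3.5²) = √2.75 ≈ 1.658 rad/s.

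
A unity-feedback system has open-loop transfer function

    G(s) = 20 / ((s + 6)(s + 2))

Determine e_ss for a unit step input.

G(s) has no poles at the origin.
This is a Type 0 system. Kp = lim_{s→0} G(s) = 20/12 = 5/3.
e_ss = 1/(1 + Kp) = 1/(1 + 5/3) = 3/8 ≈ 0.3750.

e_ss = 0.3750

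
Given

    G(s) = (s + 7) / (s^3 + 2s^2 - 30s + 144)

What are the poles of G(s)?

The poles are the roots of the denominator s^3 + 2s^2 - 30s + 144 = 0.
Trying s = -8: the polynomial evaluates to 0, so (s + 8) is a factor.
Dividing out leaves s^2 - 6s + 18 = 0.
The quadratic formula then gives s = 3 ± 3j.

s = 3 + 3j, 3 - 3j, -8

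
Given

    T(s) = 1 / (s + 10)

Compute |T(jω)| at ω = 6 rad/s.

Substitute s = j6: numerator = 1, denominator = 10 + j6.
|T(j6)| = |1| / |10 + j6| = 1 / 11.662 ≈ 0.08575.

|T(j6)| ≈ 0.08575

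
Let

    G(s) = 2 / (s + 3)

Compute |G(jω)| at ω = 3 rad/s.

|G(j3)| ≈ 0.4714

Substitute s = j3: numerator = 2, denominator = 3 + j3.
|G(j3)| = |2| / |3 + j3| = 2 / 4.2426 ≈ 0.4714.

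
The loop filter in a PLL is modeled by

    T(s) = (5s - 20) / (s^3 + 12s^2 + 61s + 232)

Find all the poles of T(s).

s = -2 + 5j, -2 - 5j, -8

The poles are the roots of the denominator s^3 + 12s^2 + 61s + 232 = 0.
Trying s = -8: the polynomial evaluates to 0, so (s + 8) is a factor.
Dividing out leaves s^2 + 4s + 29 = 0.
The quadratic formula then gives s = -2 ± 5j.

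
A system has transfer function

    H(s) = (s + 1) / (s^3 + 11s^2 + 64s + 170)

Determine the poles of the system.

s = -3 ± 5j, -5

The poles are the roots of the denominator s^3 + 11s^2 + 64s + 170 = 0.
Trying s = -5: the polynomial evaluates to 0, so (s + 5) is a factor.
Dividing out leaves s^2 + 6s + 34 = 0.
The quadratic formula then gives s = -3 ± 5j.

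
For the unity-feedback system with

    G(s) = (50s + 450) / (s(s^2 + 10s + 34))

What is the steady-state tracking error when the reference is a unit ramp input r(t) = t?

e_ss = 0.07556

G(s) has one pole at the origin.
This is a Type 1 system. Kv = lim_{s→0} s·G(s) = 450/34 = 225/17.
e_ss = 1/Kv = 1/(225/17) = 17/225 ≈ 0.07556.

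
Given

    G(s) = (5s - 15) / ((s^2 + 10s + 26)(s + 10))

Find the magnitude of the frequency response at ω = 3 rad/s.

|G(j3)| ≈ 0.05893

Substitute s = j3: numerator = -15 + j15, denominator = 80 + j351.
|G(j3)| = |-15 + j15| / |80 + j351| = 21.213 / 360.00 ≈ 0.05893.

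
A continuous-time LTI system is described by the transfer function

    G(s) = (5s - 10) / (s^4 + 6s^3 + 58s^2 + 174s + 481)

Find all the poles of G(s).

s = -1 + 6j, -1 - 6j, -2 + 3j, -2 - 3j

The poles are the roots of the denominator s^4 + 6s^3 + 58s^2 + 174s + 481 = 0.
No real roots exist; factor into two real quadratics: (s^2 + 2s + 37)(s^2 + 4s + 13) = 0.
Each quadratic gives a conjugate pair via the quadratic formula.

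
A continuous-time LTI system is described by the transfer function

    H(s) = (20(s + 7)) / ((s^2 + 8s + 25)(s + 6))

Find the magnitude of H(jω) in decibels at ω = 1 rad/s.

Substitute s = j1: numerator = 140 + j20, denominator = 136 + j72.
|H(j1)| = |140 + j20| / |136 + j72| = 141.42 / 153.88 ≈ 0.9190.
In decibels: 20·log₁₀(0.9190) ≈ -0.734 dB.

|H(j1)|_dB ≈ -0.734 dB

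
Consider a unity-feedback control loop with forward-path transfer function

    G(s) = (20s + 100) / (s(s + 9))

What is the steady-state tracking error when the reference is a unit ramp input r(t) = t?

G(s) has one pole at the origin.
This is a Type 1 system. Kv = lim_{s→0} s·G(s) = 100/9.
e_ss = 1/Kv = 1/(100/9) = 9/100 ≈ 0.09000.

e_ss = 0.09000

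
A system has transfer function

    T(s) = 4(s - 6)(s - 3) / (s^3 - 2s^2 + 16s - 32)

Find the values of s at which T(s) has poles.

s = ±4j, 2

The poles are the roots of the denominator s^3 - 2s^2 + 16s - 32 = 0.
Trying s = 2: the polynomial evaluates to 0, so (s - 2) is a factor.
Dividing out leaves s^2 + 16 = 0.
The quadratic formula then gives s = 0 ± 4j.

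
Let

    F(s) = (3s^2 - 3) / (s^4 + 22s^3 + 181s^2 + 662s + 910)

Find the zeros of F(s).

s = 1, -1

Set the numerator to zero: 3s^2 - 3 = 0, i.e. 3·(s^2 - 1) = 0.
Factoring: (s - 1)(s + 1) = 0.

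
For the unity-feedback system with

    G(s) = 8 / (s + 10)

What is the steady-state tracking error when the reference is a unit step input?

G(s) has no poles at the origin.
This is a Type 0 system. Kp = lim_{s→0} G(s) = 8/10 = 4/5.
e_ss = 1/(1 + Kp) = 1/(1 + 4/5) = 5/9 ≈ 0.5556.

e_ss = 0.5556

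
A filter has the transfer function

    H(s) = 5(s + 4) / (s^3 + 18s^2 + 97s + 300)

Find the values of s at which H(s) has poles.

The poles are the roots of the denominator s^3 + 18s^2 + 97s + 300 = 0.
Trying s = -12: the polynomial evaluates to 0, so (s + 12) is a factor.
Dividing out leaves s^2 + 6s + 25 = 0.
The quadratic formula then gives s = -3 ± 4j.

s = -3 + 4j, -3 - 4j, -12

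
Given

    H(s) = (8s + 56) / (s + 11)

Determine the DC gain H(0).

Set s = 0: H(0) = (56) / (11) = 56/11.

H(0) = 56/11 ≈ 5.091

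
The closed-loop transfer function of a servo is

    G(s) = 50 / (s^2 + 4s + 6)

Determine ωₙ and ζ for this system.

Compare the denominator to the standard form s^2 + 2ζωₙs + ωₙ².
ωₙ² = 6, so ωₙ = √6 ≈ 2.449 rad/s.
2ζωₙ = 4, so ζ = 4/(2·√6) ≈ 0.8165.

ωₙ ≈ 2.449 rad/s, ζ ≈ 0.8165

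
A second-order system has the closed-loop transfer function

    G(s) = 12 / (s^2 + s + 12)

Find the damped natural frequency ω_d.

Comparing s^2 + s + 12 to s^2 + 2ζωₙs + ωₙ²: ωₙ = √12 ≈ 3.464 rad/s and ζ = 1/(2·√12) ≈ 0.1443.
ζωₙ = 1/2 = 0.5, so ω_d = ωₙ√(1−ζ²) = √(ωₙ² − (ζωₙ)²) = √(12 − 0.5²) = √11.75 ≈ 3.428 rad/s.

ω_d ≈ 3.428 rad/s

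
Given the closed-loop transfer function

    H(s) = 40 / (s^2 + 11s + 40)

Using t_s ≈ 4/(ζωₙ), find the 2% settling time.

t_s ≈ 0.7273 s

Comparing s^2 + 11s + 40 to s^2 + 2ζωₙs + ωₙ²: ωₙ = √40 ≈ 6.325 rad/s and ζ = 11/(2·√40) ≈ 0.8696.
ζωₙ = 11/2 = 5.5, so t_s ≈ 4/(ζωₙ) = 4/5.5 ≈ 0.7273 s.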